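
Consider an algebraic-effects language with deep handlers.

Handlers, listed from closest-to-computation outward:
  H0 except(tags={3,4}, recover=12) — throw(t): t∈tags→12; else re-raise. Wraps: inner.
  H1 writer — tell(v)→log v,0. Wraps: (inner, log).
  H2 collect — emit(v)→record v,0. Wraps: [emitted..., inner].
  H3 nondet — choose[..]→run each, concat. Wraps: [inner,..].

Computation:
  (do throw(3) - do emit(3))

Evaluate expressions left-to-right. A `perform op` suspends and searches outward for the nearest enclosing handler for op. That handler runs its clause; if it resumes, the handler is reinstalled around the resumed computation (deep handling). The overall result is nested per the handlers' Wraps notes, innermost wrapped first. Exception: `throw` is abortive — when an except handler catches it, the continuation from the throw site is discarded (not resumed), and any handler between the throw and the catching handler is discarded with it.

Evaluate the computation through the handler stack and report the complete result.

Answer: [[(12, ())]]

Step-by-step:
throw(3) @ H0 caught ⇒ 12
H1 returns (12, ())
H2 returns [(12, ())]
H3 returns [[(12, ())]]
= [[(12, ())]]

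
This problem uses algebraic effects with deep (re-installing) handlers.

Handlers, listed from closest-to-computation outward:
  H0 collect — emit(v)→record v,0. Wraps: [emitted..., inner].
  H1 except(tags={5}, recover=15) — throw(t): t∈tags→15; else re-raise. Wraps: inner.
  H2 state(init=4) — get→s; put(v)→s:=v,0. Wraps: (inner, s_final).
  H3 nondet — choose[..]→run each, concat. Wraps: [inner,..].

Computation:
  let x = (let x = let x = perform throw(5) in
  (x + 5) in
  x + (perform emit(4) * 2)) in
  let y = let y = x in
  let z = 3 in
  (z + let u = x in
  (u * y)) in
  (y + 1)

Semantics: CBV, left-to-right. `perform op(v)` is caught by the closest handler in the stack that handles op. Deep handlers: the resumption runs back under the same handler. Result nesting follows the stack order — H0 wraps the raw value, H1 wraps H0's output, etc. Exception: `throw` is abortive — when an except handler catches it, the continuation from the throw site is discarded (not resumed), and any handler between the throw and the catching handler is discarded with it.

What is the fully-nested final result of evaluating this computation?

Step-by-step:
throw(5) @ H1 caught ⇒ 15
H2 returns (15, 4)
H3 returns [(15, 4)]
= [(15, 4)]

Answer: [(15, 4)]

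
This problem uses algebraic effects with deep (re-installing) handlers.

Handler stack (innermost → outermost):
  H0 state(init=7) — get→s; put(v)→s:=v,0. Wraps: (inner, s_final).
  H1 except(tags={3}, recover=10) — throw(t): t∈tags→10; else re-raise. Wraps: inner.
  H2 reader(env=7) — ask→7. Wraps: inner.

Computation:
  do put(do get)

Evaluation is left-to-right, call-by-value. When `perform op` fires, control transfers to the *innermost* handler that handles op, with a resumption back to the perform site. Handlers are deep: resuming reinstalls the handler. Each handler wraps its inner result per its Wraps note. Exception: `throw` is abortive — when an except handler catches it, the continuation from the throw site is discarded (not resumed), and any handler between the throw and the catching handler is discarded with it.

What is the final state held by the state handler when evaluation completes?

Answer: 7

Step-by-step:
get @ H0 ⇒ 7
put(7) @ H0 ⇒ s:=7
H0 returns (0, 7)
H1 returns (0, 7)
H2 returns (0, 7)
= (0, 7)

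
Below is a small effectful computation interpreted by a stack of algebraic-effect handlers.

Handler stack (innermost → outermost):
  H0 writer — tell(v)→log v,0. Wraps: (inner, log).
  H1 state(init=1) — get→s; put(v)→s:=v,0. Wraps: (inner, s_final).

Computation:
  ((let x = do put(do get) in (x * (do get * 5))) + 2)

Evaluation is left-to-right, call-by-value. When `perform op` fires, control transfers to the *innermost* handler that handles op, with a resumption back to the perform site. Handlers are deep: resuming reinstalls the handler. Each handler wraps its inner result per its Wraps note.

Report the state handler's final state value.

Answer: 1

Evaluation trace:
get @ H1 ⇒ 1
put(1) @ H1 ⇒ s:=1
get @ H1 ⇒ 1
H0 returns (2, ())
H1 returns ((2, ()), 1)
= ((2, ()), 1)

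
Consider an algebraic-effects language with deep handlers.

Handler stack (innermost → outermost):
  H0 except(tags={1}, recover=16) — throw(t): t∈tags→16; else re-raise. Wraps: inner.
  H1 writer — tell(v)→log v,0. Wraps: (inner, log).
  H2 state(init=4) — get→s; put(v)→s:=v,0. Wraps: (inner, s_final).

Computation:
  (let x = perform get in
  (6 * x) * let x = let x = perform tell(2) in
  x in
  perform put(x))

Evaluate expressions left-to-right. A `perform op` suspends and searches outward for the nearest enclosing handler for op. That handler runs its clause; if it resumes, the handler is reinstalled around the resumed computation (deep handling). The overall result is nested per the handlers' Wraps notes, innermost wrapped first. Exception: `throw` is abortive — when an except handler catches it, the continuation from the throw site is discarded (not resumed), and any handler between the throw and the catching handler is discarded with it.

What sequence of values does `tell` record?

Working:
get @ H2 ⇒ 4
tell(2) @ H1 ⇒ log+=2
put(0) @ H2 ⇒ s:=0
H0 returns 0
H1 returns (0, (2))
H2 returns ((0, (2)), 0)
= ((0, (2)), 0)

Answer: (2)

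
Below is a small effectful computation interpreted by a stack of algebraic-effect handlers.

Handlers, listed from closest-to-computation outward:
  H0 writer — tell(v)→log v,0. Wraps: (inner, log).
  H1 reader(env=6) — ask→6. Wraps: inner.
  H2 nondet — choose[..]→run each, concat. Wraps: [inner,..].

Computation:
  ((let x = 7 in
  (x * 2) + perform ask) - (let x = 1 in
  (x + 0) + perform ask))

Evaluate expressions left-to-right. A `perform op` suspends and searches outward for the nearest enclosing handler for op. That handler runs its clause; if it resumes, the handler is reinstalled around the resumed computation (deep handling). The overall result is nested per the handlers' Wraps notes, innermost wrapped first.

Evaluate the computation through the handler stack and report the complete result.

Answer: [(13, ())]

Evaluation trace:
ask @ H1 ⇒ 6
ask @ H1 ⇒ 6
H0 returns (13, ())
H1 returns (13, ())
H2 returns [(13, ())]
= [(13, ())]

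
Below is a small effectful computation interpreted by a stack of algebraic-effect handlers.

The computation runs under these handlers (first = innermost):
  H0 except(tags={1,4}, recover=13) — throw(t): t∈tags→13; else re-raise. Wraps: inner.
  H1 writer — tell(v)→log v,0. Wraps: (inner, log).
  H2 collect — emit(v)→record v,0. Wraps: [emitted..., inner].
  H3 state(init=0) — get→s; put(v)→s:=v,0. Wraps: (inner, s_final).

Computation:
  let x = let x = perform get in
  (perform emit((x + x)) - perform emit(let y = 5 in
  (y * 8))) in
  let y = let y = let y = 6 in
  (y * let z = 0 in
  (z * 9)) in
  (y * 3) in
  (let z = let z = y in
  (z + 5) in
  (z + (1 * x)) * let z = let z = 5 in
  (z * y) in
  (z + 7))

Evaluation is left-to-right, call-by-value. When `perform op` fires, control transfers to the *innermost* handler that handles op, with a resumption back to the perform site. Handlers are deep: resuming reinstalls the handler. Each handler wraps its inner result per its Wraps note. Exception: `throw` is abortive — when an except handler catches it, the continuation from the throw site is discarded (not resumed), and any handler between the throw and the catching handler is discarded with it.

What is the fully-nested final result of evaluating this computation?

Working:
get @ H3 ⇒ 0
emit(0) @ H2 ⇒ out+=0
emit(40) @ H2 ⇒ out+=40
H0 returns 35
H1 returns (35, ())
H2 returns [0, 40, (35, ())]
H3 returns ([0, 40, (35, ())], 0)
= ([0, 40, (35, ())], 0)

Answer: ([0, 40, (35, ())], 0)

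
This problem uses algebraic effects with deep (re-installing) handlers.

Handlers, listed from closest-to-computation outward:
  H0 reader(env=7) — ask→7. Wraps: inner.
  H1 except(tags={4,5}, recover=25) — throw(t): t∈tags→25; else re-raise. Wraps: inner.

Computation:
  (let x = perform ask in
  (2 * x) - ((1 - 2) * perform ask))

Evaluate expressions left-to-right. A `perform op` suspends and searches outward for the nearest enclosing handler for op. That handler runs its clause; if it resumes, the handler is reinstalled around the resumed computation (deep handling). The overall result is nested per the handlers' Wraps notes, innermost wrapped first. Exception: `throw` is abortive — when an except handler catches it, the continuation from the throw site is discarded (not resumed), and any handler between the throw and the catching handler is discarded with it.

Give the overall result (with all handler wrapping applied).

Step-by-step:
ask @ H0 ⇒ 7
ask @ H0 ⇒ 7
H0 returns 21
H1 returns 21
= 21

Answer: 21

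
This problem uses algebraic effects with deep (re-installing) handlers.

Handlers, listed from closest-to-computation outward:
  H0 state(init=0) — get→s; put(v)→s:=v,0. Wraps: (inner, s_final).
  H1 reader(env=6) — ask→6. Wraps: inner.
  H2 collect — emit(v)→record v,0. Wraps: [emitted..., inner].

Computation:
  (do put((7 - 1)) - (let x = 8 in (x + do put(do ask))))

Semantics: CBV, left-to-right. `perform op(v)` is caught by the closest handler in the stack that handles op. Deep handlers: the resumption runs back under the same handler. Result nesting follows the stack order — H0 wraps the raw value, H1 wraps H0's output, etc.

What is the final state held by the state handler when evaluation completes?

Step-by-step:
put(6) @ H0 ⇒ s:=6
ask @ H1 ⇒ 6
put(6) @ H0 ⇒ s:=6
H0 returns (-8, 6)
H1 returns (-8, 6)
H2 returns [(-8, 6)]
= [(-8, 6)]

Answer: 6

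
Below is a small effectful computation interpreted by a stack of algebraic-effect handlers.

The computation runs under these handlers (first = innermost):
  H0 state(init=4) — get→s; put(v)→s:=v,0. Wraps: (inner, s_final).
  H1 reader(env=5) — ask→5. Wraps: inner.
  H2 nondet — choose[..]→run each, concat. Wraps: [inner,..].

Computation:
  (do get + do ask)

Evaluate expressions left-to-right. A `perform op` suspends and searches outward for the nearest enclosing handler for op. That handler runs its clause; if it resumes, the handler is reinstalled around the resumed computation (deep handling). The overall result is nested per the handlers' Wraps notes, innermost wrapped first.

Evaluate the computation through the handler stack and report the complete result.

Answer: [(9, 4)]

Evaluation trace:
get @ H0 ⇒ 4
ask @ H1 ⇒ 5
H0 returns (9, 4)
H1 returns (9, 4)
H2 returns [(9, 4)]
= [(9, 4)]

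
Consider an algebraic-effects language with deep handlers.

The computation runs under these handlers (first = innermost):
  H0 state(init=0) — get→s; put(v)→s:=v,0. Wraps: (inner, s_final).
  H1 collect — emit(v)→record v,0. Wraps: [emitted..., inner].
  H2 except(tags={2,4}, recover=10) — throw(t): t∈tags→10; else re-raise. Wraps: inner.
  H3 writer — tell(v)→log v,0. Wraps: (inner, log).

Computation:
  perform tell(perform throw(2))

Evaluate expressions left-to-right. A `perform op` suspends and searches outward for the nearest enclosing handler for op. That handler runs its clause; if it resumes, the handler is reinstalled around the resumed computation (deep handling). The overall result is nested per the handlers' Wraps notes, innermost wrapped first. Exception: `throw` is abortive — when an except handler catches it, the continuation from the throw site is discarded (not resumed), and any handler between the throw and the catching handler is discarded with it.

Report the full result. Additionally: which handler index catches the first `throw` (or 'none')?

Answer: (10, ()) ; first throw caught by: H2

Working:
throw(2) @ H2 caught ⇒ 10
H3 returns (10, ())
= (10, ())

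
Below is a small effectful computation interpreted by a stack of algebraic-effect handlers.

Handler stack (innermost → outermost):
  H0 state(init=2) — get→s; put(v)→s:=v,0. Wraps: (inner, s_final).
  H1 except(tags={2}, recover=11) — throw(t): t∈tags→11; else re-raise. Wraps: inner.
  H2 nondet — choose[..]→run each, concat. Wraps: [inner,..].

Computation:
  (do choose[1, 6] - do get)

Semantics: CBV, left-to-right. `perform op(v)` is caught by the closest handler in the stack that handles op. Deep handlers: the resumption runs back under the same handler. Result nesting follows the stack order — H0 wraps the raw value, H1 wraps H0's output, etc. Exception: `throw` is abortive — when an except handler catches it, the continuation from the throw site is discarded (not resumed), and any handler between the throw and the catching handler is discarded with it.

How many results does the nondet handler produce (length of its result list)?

Step-by-step:
choose[1, 6] @ H2
  branch[0] choose=1:
    get @ H0 ⇒ 2
    H0 returns (-1, 2)
    H1 returns (-1, 2)
    H2 returns [(-1, 2)]
  branch[1] choose=6:
    get @ H0 ⇒ 2
    H0 returns (4, 2)
    H1 returns (4, 2)
    H2 returns [(4, 2)]
= [(-1, 2), (4, 2)]

Answer: 2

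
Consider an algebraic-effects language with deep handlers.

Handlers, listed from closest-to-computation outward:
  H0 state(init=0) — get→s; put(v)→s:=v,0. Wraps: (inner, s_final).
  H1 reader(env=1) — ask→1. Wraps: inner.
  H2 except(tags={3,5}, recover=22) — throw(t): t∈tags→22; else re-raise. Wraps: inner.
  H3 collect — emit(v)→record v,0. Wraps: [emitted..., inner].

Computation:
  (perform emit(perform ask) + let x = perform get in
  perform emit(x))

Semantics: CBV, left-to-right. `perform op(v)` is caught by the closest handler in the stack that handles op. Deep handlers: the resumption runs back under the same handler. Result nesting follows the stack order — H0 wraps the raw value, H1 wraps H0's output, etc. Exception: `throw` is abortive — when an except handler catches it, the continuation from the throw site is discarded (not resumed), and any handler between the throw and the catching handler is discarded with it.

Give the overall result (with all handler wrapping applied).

Answer: [1, 0, (0, 0)]

Evaluation trace:
ask @ H1 ⇒ 1
emit(1) @ H3 ⇒ out+=1
get @ H0 ⇒ 0
emit(0) @ H3 ⇒ out+=0
H0 returns (0, 0)
H1 returns (0, 0)
H2 returns (0, 0)
H3 returns [1, 0, (0, 0)]
= [1, 0, (0, 0)]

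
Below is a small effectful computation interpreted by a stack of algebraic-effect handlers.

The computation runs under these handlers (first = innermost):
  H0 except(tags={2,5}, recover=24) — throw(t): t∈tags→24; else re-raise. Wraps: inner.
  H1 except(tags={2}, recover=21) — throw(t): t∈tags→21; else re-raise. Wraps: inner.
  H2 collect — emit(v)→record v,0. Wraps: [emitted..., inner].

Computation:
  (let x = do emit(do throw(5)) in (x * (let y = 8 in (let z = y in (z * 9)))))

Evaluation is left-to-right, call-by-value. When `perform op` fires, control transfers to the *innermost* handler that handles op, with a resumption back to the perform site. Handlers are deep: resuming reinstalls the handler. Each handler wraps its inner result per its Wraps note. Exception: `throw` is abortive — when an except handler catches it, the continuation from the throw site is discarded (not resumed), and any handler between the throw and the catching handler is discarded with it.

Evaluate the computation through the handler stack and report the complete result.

Working:
throw(5) @ H0 caught ⇒ 24
H1 returns 24
H2 returns [24]
= [24]

Answer: [24]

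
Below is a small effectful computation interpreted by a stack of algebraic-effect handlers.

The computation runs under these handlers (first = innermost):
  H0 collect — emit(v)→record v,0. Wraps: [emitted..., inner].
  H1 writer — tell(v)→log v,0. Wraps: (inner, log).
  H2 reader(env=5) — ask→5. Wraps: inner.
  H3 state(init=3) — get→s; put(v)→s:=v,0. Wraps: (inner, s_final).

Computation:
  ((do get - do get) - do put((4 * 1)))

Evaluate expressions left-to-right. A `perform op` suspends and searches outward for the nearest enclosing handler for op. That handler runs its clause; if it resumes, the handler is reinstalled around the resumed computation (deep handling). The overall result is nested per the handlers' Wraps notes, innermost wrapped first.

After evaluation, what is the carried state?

Step-by-step:
get @ H3 ⇒ 3
get @ H3 ⇒ 3
put(4) @ H3 ⇒ s:=4
H0 returns [0]
H1 returns ([0], ())
H2 returns ([0], ())
H3 returns (([0], ()), 4)
= (([0], ()), 4)

Answer: 4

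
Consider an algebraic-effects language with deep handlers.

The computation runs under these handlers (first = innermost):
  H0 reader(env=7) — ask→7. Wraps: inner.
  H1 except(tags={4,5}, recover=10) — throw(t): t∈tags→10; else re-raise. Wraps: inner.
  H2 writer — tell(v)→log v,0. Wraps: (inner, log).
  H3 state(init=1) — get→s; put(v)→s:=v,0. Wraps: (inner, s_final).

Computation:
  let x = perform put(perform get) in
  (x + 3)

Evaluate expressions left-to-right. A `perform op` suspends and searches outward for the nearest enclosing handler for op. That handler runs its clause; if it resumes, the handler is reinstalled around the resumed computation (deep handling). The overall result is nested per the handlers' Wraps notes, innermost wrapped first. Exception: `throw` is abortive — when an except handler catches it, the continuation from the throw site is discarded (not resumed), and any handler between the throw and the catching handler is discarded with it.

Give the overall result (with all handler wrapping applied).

Answer: ((3, ()), 1)

Evaluation trace:
get @ H3 ⇒ 1
put(1) @ H3 ⇒ s:=1
H0 returns 3
H1 returns 3
H2 returns (3, ())
H3 returns ((3, ()), 1)
= ((3, ()), 1)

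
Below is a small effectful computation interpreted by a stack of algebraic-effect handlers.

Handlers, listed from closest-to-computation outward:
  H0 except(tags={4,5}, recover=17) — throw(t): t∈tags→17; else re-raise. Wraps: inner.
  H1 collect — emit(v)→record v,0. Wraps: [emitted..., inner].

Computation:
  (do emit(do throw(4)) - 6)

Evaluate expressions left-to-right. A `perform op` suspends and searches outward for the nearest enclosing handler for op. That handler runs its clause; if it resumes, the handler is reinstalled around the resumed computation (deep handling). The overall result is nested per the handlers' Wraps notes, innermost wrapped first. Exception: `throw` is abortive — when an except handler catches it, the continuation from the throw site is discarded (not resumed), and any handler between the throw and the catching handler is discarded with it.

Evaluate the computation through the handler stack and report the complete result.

Evaluation trace:
throw(4) @ H0 caught ⇒ 17
H1 returns [17]
= [17]

Answer: [17]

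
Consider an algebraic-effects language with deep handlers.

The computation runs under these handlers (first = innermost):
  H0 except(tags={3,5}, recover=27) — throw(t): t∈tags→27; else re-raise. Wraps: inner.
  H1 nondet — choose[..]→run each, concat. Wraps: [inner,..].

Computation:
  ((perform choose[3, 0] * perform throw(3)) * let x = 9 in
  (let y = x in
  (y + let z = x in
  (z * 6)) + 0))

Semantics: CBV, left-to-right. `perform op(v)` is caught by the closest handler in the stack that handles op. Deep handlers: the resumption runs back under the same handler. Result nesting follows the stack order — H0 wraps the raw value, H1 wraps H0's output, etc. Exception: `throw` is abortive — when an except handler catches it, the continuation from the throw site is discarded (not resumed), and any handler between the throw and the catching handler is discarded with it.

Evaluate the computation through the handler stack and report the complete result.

Answer: [27, 27]

Step-by-step:
choose[3, 0] @ H1
  branch[0] choose=3:
    throw(3) @ H0 caught ⇒ 27
    H1 returns [27]
  branch[1] choose=0:
    throw(3) @ H0 caught ⇒ 27
    H1 returns [27]
= [27, 27]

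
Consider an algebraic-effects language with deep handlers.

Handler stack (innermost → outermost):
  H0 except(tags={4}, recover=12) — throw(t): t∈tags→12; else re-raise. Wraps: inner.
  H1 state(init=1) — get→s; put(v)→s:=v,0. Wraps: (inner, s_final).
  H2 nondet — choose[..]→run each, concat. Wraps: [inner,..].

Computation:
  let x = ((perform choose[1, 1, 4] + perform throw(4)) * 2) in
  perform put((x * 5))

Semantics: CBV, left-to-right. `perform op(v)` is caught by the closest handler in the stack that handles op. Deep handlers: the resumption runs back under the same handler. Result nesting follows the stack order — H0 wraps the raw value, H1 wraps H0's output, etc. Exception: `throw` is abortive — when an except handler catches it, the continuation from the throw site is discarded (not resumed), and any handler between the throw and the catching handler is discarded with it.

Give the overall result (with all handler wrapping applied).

Answer: [(12, 1), (12, 1), (12, 1)]

Step-by-step:
choose[1, 1, 4] @ H2
  branch[0] choose=1:
    throw(4) @ H0 caught ⇒ 12
    H1 returns (12, 1)
    H2 returns [(12, 1)]
  branch[1] choose=1:
    throw(4) @ H0 caught ⇒ 12
    H1 returns (12, 1)
    H2 returns [(12, 1)]
  branch[2] choose=4:
    throw(4) @ H0 caught ⇒ 12
    H1 returns (12, 1)
    H2 returns [(12, 1)]
= [(12, 1), (12, 1), (12, 1)]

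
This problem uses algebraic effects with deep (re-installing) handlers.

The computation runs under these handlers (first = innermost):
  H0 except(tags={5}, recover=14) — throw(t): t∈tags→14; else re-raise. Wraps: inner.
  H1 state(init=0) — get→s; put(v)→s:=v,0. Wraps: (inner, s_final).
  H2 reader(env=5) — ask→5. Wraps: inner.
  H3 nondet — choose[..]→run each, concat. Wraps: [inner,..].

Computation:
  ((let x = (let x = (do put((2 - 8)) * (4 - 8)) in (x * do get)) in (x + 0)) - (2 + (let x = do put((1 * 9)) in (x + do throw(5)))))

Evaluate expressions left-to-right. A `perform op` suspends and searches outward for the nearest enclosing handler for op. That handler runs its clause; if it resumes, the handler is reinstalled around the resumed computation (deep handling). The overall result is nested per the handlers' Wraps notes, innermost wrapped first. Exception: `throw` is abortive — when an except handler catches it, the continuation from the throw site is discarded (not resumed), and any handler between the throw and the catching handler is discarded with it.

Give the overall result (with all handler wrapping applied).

Step-by-step:
put(-6) @ H1 ⇒ s:=-6
get @ H1 ⇒ -6
put(9) @ H1 ⇒ s:=9
throw(5) @ H0 caught ⇒ 14
H1 returns (14, 9)
H2 returns (14, 9)
H3 returns [(14, 9)]
= [(14, 9)]

Answer: [(14, 9)]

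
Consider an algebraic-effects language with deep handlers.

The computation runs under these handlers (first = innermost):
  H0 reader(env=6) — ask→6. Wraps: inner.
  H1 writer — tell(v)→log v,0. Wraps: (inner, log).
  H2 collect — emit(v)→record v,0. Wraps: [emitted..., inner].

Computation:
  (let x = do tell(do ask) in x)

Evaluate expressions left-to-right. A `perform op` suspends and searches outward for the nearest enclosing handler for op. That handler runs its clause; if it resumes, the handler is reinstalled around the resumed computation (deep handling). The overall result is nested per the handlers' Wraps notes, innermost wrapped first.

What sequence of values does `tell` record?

Answer: (6)

Step-by-step:
ask @ H0 ⇒ 6
tell(6) @ H1 ⇒ log+=6
H0 returns 0
H1 returns (0, (6))
H2 returns [(0, (6))]
= [(0, (6))]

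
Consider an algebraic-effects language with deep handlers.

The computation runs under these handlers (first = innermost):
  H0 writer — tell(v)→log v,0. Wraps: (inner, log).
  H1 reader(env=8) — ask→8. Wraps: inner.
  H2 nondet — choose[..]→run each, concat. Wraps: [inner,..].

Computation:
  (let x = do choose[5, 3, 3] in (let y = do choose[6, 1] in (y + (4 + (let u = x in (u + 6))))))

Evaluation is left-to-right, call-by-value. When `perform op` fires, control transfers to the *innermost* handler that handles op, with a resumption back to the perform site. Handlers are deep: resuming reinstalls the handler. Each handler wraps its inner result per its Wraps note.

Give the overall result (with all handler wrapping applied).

Answer: [(21, ()), (16, ()), (19, ()), (14, ()), (19, ()), (14, ())]

Working:
choose[5, 3, 3] @ H2
  branch[0] choose=5:
    choose[6, 1] @ H2
      branch[0] choose=6:
        H0 returns (21, ())
        H1 returns (21, ())
        H2 returns [(21, ())]
      branch[1] choose=1:
        H0 returns (16, ())
        H1 returns (16, ())
        H2 returns [(16, ())]
  branch[1] choose=3:
    choose[6, 1] @ H2
      branch[0] choose=6:
        H0 returns (19, ())
        H1 returns (19, ())
        H2 returns [(19, ())]
      branch[1] choose=1:
        H0 returns (14, ())
        H1 returns (14, ())
        H2 returns [(14, ())]
  branch[2] choose=3:
    choose[6, 1] @ H2
      branch[0] choose=6:
        H0 returns (19, ())
        H1 returns (19, ())
        H2 returns [(19, ())]
      branch[1] choose=1:
        H0 returns (14, ())
        H1 returns (14, ())
        H2 returns [(14, ())]
= [(21, ()), (16, ()), (19, ()), (14, ()), (19, ()), (14, ())]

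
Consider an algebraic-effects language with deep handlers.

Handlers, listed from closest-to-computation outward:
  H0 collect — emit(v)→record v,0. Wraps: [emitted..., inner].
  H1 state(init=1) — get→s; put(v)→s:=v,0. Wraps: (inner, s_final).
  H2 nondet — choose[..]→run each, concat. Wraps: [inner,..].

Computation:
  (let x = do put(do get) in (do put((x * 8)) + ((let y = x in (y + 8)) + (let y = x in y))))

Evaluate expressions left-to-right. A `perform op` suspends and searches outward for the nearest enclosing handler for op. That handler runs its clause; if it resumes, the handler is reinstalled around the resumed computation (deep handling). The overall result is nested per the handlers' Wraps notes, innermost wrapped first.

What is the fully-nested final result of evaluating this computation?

Working:
get @ H1 ⇒ 1
put(1) @ H1 ⇒ s:=1
put(0) @ H1 ⇒ s:=0
H0 returns [8]
H1 returns ([8], 0)
H2 returns [([8], 0)]
= [([8], 0)]

Answer: [([8], 0)]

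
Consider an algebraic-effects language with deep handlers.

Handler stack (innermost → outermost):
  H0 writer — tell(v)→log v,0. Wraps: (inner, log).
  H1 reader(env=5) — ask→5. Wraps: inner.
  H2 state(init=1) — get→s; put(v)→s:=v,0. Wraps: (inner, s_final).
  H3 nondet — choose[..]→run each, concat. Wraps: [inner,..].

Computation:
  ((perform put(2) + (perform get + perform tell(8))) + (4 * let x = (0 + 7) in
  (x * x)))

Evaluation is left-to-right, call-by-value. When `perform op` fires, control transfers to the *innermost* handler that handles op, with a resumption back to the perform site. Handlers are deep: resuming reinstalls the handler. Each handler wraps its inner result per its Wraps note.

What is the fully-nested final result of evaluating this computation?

Answer: [((198, (8)), 2)]

Evaluation trace:
put(2) @ H2 ⇒ s:=2
get @ H2 ⇒ 2
tell(8) @ H0 ⇒ log+=8
H0 returns (198, (8))
H1 returns (198, (8))
H2 returns ((198, (8)), 2)
H3 returns [((198, (8)), 2)]
= [((198, (8)), 2)]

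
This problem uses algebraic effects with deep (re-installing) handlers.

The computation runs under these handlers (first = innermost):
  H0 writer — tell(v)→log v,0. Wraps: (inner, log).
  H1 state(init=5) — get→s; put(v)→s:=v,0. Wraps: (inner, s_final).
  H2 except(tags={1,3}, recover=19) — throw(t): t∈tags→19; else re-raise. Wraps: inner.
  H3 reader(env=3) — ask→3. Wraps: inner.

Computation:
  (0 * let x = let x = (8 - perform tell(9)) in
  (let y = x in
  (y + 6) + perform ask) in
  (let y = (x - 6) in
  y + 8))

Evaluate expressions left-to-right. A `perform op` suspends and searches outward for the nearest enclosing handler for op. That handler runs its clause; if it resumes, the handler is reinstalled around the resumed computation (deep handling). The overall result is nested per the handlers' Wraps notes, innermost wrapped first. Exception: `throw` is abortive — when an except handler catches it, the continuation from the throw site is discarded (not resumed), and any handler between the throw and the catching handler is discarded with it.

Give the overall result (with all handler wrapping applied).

Answer: ((0, (9)), 5)

Step-by-step:
tell(9) @ H0 ⇒ log+=9
ask @ H3 ⇒ 3
H0 returns (0, (9))
H1 returns ((0, (9)), 5)
H2 returns ((0, (9)), 5)
H3 returns ((0, (9)), 5)
= ((0, (9)), 5)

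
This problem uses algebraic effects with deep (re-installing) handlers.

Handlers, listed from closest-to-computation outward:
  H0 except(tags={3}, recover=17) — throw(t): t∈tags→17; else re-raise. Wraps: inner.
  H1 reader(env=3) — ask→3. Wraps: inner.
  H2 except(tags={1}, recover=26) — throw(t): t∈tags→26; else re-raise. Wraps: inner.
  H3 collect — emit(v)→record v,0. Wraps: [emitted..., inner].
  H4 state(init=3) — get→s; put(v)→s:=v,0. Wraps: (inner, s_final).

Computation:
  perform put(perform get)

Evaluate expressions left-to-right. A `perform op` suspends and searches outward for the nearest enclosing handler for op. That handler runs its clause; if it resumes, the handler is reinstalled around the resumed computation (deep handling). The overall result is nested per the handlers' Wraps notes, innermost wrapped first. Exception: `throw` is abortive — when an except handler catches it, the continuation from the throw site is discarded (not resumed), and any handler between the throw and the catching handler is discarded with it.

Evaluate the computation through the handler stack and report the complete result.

Step-by-step:
get @ H4 ⇒ 3
put(3) @ H4 ⇒ s:=3
H0 returns 0
H1 returns 0
H2 returns 0
H3 returns [0]
H4 returns ([0], 3)
= ([0], 3)

Answer: ([0], 3)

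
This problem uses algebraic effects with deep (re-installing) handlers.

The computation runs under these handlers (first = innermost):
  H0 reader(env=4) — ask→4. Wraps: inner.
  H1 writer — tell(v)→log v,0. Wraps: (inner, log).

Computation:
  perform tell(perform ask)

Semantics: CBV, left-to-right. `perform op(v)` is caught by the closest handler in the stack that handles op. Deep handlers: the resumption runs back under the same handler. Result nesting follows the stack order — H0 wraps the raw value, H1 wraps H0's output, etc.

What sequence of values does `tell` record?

Answer: (4)

Step-by-step:
ask @ H0 ⇒ 4
tell(4) @ H1 ⇒ log+=4
H0 returns 0
H1 returns (0, (4))
= (0, (4))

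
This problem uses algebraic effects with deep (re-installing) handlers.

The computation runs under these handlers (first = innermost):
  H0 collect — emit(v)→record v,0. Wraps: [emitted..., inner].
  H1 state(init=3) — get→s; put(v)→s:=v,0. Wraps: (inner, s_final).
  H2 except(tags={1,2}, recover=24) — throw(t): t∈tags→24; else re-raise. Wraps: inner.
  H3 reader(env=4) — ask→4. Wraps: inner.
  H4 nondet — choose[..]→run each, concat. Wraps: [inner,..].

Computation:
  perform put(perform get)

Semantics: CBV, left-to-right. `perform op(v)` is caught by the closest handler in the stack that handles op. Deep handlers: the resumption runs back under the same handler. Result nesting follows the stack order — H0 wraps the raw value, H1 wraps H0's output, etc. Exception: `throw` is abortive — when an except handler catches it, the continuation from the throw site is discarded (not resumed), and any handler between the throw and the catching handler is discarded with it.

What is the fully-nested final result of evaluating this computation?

Step-by-step:
get @ H1 ⇒ 3
put(3) @ H1 ⇒ s:=3
H0 returns [0]
H1 returns ([0], 3)
H2 returns ([0], 3)
H3 returns ([0], 3)
H4 returns [([0], 3)]
= [([0], 3)]

Answer: [([0], 3)]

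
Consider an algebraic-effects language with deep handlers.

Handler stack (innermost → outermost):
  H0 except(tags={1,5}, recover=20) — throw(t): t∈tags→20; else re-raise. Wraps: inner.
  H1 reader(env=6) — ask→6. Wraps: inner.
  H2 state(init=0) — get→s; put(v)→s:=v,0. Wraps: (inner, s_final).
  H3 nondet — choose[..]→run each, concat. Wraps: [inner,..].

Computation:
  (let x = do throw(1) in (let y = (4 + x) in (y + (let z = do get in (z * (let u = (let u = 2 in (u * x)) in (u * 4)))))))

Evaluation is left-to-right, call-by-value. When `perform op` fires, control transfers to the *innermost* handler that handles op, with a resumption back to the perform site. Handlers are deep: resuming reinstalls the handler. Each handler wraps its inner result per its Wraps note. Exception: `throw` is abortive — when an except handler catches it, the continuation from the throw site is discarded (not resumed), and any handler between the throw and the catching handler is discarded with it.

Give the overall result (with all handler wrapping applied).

Step-by-step:
throw(1) @ H0 caught ⇒ 20
H1 returns 20
H2 returns (20, 0)
H3 returns [(20, 0)]
= [(20, 0)]

Answer: [(20, 0)]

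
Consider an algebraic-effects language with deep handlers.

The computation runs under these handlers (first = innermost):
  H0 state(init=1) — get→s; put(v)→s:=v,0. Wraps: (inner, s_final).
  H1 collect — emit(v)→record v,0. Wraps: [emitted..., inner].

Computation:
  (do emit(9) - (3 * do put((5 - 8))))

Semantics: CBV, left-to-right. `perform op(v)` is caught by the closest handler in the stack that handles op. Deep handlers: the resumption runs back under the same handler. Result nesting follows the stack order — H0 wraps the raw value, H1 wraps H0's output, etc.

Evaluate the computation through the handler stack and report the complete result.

Answer: [9, (0, -3)]

Step-by-step:
emit(9) @ H1 ⇒ out+=9
put(-3) @ H0 ⇒ s:=-3
H0 returns (0, -3)
H1 returns [9, (0, -3)]
= [9, (0, -3)]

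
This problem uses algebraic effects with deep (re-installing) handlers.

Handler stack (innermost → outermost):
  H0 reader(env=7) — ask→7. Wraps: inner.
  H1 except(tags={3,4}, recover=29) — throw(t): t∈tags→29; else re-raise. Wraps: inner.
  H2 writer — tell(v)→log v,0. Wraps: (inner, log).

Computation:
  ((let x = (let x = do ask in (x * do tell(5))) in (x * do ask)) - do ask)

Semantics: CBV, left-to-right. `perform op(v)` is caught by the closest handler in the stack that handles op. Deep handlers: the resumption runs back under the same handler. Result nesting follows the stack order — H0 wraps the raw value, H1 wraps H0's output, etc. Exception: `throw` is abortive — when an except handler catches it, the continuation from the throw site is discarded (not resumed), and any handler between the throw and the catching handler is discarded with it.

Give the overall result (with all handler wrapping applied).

Answer: (-7, (5))

Working:
ask @ H0 ⇒ 7
tell(5) @ H2 ⇒ log+=5
ask @ H0 ⇒ 7
ask @ H0 ⇒ 7
H0 returns -7
H1 returns -7
H2 returns (-7, (5))
= (-7, (5))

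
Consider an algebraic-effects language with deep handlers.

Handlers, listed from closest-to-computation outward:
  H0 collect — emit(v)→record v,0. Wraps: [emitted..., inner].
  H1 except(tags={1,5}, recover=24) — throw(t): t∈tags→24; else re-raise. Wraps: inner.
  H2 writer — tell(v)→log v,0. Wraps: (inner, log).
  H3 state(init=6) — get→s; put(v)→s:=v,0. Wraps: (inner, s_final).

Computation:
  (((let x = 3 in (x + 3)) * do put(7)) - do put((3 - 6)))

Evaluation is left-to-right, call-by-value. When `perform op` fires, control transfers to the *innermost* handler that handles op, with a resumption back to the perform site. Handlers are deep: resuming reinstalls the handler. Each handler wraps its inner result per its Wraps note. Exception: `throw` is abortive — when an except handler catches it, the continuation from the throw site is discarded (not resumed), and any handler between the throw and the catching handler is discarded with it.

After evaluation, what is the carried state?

Answer: -3

Working:
put(7) @ H3 ⇒ s:=7
put(-3) @ H3 ⇒ s:=-3
H0 returns [0]
H1 returns [0]
H2 returns ([0], ())
H3 returns (([0], ()), -3)
= (([0], ()), -3)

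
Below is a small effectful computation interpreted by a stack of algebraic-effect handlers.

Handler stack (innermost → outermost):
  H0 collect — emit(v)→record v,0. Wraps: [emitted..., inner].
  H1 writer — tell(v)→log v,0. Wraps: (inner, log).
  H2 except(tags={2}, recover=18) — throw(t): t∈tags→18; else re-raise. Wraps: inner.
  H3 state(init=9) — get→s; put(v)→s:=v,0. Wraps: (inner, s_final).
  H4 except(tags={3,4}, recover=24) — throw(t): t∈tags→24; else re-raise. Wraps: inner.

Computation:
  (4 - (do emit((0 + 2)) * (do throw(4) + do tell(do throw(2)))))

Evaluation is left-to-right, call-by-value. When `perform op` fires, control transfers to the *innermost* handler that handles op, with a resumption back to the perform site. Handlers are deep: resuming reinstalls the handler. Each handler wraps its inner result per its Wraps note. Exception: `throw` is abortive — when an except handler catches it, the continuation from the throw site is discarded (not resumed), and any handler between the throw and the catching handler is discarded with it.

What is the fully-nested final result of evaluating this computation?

Answer: 24

Evaluation trace:
emit(2) @ H0 ⇒ out+=2
throw(4) @ H2 re-raised
throw(4) @ H4 caught ⇒ 24
= 24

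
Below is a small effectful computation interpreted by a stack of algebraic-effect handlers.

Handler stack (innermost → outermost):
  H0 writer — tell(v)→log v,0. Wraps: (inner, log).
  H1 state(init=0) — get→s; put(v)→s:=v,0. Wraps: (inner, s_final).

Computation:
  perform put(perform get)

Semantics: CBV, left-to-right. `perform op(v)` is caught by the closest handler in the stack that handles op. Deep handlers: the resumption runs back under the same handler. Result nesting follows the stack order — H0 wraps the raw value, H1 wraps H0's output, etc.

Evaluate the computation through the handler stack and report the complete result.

Answer: ((0, ()), 0)

Working:
get @ H1 ⇒ 0
put(0) @ H1 ⇒ s:=0
H0 returns (0, ())
H1 returns ((0, ()), 0)
= ((0, ()), 0)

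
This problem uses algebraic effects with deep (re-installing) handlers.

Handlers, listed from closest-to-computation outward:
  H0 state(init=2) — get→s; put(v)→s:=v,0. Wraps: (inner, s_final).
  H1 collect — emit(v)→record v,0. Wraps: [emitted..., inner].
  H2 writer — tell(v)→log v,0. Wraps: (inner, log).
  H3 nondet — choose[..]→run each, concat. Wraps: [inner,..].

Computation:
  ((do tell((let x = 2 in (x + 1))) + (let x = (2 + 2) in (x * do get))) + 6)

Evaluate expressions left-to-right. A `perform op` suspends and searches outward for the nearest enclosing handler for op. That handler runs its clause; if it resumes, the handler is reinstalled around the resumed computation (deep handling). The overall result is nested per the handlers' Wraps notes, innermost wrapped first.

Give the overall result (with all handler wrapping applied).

Answer: [([(14, 2)], (3))]

Step-by-step:
tell(3) @ H2 ⇒ log+=3
get @ H0 ⇒ 2
H0 returns (14, 2)
H1 returns [(14, 2)]
H2 returns ([(14, 2)], (3))
H3 returns [([(14, 2)], (3))]
= [([(14, 2)], (3))]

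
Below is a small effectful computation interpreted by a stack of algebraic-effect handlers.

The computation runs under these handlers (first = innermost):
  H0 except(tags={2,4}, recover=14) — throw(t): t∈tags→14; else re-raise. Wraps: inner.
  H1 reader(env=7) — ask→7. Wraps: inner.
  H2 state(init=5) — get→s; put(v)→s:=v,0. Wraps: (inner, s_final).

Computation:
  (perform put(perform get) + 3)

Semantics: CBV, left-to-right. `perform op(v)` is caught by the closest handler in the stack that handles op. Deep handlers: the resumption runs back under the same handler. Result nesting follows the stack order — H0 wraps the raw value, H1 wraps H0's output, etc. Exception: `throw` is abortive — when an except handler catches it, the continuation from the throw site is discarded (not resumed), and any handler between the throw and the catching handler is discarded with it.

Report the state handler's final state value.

Answer: 5

Evaluation trace:
get @ H2 ⇒ 5
put(5) @ H2 ⇒ s:=5
H0 returns 3
H1 returns 3
H2 returns (3, 5)
= (3, 5)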